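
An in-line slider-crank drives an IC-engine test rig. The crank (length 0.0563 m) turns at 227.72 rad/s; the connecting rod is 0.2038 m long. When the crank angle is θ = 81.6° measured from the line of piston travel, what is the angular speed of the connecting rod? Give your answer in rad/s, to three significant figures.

ω = 227.7 rad/s
The rod makes angle φ with the slider axis where L sinφ = r sinθ; differentiating, L cosφ·φ̇ = r ω cosθ.
L cosφ = √(L² − r² sin²θ) = 0.19604 m.
|ω_rod| = r ω |cosθ| / √(L² − r² sin²θ) = 0.0563·227.7·0.14608/0.19604 = 9.5535 rad/s.

9.55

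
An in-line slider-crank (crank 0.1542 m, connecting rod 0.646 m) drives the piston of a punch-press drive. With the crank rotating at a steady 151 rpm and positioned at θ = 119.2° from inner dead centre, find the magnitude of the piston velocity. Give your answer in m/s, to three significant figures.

1.88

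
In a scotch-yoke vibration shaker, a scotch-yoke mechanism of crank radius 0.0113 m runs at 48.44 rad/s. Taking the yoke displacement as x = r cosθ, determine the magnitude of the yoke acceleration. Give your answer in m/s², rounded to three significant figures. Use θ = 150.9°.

23.2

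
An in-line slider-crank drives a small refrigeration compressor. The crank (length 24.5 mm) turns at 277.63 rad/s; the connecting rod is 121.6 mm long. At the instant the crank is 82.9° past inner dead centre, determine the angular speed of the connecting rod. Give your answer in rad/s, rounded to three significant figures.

7.06

ω = 277.6 rad/s
The rod makes angle φ with the slider axis where L sinφ = r sinθ; differentiating, L cosφ·φ̇ = r ω cosθ.
L cosφ = √(L² − r² sin²θ) = 0.11914 m.
|ω_rod| = r ω |cosθ| / √(L² − r² sin²θ) = 0.0245·277.6·0.12360/0.11914 = 7.0564 rad/s.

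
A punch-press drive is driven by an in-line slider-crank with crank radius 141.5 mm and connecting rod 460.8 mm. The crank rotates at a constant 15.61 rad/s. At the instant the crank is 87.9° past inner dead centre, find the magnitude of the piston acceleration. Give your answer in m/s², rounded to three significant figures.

9.83

ω = 15.61 rad/s
x(θ) = r cosθ + √(L² − r² sin²θ); with ω constant, a = ω²·d²x/dθ².
d²x/dθ² = −r cosθ − r²(cos2θ)/√u − r⁴ sin²2θ/(4u^{3/2}),  u = L² − r² sin²θ = 0.192341 m².
Substituting r = 0.1415 m, L = 0.4608 m, θ = 87.9°: d²x/dθ² = +0.04034 m.
a = ω²·d²x/dθ² = (15.61)²·(+0.04034) = +9.8297 m/s²;  |a| = 9.8297 m/s².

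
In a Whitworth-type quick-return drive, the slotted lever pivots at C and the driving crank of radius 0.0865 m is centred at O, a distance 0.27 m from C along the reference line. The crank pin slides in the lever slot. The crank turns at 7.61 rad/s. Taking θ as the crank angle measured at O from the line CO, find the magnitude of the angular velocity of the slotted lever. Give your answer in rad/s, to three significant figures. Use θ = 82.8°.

0.919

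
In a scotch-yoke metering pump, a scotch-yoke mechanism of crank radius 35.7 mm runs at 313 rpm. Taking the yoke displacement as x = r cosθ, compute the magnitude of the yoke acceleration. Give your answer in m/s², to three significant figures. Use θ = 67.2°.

ω = 32.78 rad/s (from 313 rpm).
x = r cosθ ⇒ ẍ = −rω² cosθ (ω constant).
|a| = rω²|cosθ| = 0.0357·(32.78)²·|cos 67.2°| = 14.863 m/s².

14.9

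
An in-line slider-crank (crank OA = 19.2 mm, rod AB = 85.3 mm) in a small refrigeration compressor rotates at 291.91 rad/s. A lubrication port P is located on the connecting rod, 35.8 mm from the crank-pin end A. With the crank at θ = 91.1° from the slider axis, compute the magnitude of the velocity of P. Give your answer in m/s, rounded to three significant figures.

5.59

ω = 291.9 rad/s.  Crank-pin speed |V_A| = rω = 5.6047 m/s, perpendicular to OA.
Rod angle: sinφ = −(r/L) sinθ ⇒ φ = -13.006°; ω_rod = −rω cosθ/√(L²−r²sin²θ) = +1.2946 rad/s.
V_P = V_A + ω_rod × AP, with AP = 0.0358 m along the rod.
Components: V_Px = −rω sinθ − a·ω_rod·sinφ = -5.5932 m/s;  V_Py = rω cosθ + a·ω_rod·cosφ = -0.062438 m/s.
|V_P| = √(V_Px² + V_Py²) = 5.5936 m/s.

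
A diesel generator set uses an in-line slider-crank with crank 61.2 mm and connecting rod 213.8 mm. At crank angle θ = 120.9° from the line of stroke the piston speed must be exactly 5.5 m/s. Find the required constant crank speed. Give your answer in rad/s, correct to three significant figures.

For an in-line slider-crank, |v_piston| = rω|sinθ|·[1 + r cosθ/√(L² − r² sin²θ)].
With r = 0.0612 m, L = 0.2138 m, θ = 120.9°: the bracketed kinematic factor |dx/dθ| = 0.04455 m.
ω = v/|dx/dθ| = 5.5/0.04455 = 123.46 rad/s.

123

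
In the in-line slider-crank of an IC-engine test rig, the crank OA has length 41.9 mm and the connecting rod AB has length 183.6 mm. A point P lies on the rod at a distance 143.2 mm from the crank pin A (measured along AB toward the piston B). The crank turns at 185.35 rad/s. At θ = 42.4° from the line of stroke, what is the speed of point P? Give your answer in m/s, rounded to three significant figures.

6.07

ω = 185.3 rad/s.  Crank-pin speed |V_A| = rω = 7.7662 m/s, perpendicular to OA.
Rod angle: sinφ = −(r/L) sinθ ⇒ φ = -8.852°; ω_rod = −rω cosθ/√(L²−r²sin²θ) = -31.613 rad/s.
V_P = V_A + ω_rod × AP, with AP = 0.1432 m along the rod.
Components: V_Px = −rω sinθ − a·ω_rod·sinφ = -5.9334 m/s;  V_Py = rω cosθ + a·ω_rod·cosφ = +1.2619 m/s.
|V_P| = √(V_Px² + V_Py²) = 6.0661 m/s.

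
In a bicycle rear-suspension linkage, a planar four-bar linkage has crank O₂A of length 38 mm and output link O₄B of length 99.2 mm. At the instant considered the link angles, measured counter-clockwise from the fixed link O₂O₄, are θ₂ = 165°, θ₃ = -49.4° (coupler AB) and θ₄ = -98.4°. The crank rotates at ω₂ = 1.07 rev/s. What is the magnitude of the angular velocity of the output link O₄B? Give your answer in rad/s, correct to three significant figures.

1.93

ω₂ = 6.723 rad/s (from 1.07 rev/s).
Differentiating the loop-closure r₂e^{iθ₂}+r₃e^{iθ₃}=r₁+r₄e^{iθ₄} gives r₂ω₂e^{iθ₂}+r₃ω₃e^{iθ₃}=r₄ω₄e^{iθ₄}.
Eliminating the other unknown: ω₄ = r₂ω₂ sin(θ₂−θ₃) / [r₄ sin(θ₄−θ₃)].
Numerator sine = -0.56497; denominator sine = -0.75471.
Result = 0.038·6.723·(-0.56497) / (0.0992·(-0.75471)) = +1.9279 rad/s; magnitude 1.9279 rad/s.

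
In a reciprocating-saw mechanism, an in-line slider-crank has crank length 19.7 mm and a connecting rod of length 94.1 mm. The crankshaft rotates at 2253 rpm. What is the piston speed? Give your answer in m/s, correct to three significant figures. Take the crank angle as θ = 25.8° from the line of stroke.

2.41

ω = 2π·2253/60 = 235.9 rad/s
For an in-line slider-crank, x = r cosθ + √(L² − r² sin²θ), so v = −rω sinθ·[1 + r cosθ/√(L² − r² sin²θ)].
With r = 0.0197 m, L = 0.0941 m, θ = 25.8°: √(L² − r² sin²θ) = 0.093709 m.
v = −0.0197·235.9·0.43523·[1 + 0.0197·0.90032/0.093709] = -2.4058 m/s.
|v| = 2.4058 m/s.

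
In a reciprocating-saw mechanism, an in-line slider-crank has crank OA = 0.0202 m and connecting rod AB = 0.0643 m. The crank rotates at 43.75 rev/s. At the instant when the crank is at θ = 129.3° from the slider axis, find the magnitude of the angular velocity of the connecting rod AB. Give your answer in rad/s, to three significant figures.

56.4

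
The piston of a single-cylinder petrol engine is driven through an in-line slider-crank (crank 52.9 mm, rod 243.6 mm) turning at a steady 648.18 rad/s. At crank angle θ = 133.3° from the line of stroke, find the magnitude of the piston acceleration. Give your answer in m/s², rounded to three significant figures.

ω = 648.2 rad/s
x(θ) = r cosθ + √(L² − r² sin²θ); with ω constant, a = ω²·d²x/dθ².
d²x/dθ² = −r cosθ − r²(cos2θ)/√u − r⁴ sin²2θ/(4u^{3/2}),  u = L² − r² sin²θ = 0.0578588 m².
Substituting r = 0.0529 m, L = 0.2436 m, θ = 133.3°: d²x/dθ² = +0.03683 m.
a = ω²·d²x/dθ² = (648.2)²·(+0.03683) = +15473 m/s²;  |a| = 15473 m/s².

15500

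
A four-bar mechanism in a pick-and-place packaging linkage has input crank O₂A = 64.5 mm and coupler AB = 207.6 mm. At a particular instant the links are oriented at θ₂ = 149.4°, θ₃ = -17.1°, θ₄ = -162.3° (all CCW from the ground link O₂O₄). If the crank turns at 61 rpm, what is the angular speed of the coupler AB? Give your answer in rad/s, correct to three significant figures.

2.60

ω₂ = 6.388 rad/s (from 61 rpm).
Differentiating the loop-closure r₂e^{iθ₂}+r₃e^{iθ₃}=r₁+r₄e^{iθ₄} gives r₂ω₂e^{iθ₂}+r₃ω₃e^{iθ₃}=r₄ω₄e^{iθ₄}.
Eliminating the other unknown: ω₃ = r₂ω₂ sin(θ₄−θ₂) / [r₃ sin(θ₃−θ₄)].
Numerator sine = +0.74664; denominator sine = +0.57071.
Result = 0.0645·6.388·(+0.74664) / (0.2076·(+0.57071)) = +2.5965 rad/s; magnitude 2.5965 rad/s.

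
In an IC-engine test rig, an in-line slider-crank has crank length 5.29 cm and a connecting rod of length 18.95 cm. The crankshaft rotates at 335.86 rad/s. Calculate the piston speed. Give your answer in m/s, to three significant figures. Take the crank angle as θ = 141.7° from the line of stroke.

ω = 335.9 rad/s
For an in-line slider-crank, x = r cosθ + √(L² − r² sin²θ), so v = −rω sinθ·[1 + r cosθ/√(L² − r² sin²θ)].
With r = 0.0529 m, L = 0.1895 m, θ = 141.7°: √(L² − r² sin²θ) = 0.18664 m.
v = −0.0529·335.9·0.61978·[1 + 0.0529·-0.78478/0.18664] = -8.5623 m/s.
|v| = 8.5623 m/s.

8.56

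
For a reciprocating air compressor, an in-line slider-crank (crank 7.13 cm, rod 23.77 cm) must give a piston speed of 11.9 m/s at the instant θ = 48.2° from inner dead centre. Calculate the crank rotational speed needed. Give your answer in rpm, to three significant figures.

For an in-line slider-crank, |v_piston| = rω|sinθ|·[1 + r cosθ/√(L² − r² sin²θ)].
With r = 0.0713 m, L = 0.2377 m, θ = 48.2°: the bracketed kinematic factor |dx/dθ| = 0.064055 m.
ω = v/|dx/dθ| = 11.9/0.064055 = 185.78 rad/s.
N = 60ω/(2π) = 1774 rpm.

1770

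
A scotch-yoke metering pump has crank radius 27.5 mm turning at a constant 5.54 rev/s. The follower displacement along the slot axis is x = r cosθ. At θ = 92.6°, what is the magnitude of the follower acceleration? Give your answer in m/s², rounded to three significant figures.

1.51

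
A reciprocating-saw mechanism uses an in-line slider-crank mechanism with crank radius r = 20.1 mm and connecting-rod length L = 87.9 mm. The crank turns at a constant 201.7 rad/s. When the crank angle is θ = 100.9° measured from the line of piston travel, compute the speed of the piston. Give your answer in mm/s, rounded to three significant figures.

3800

ω = 201.7 rad/s
For an in-line slider-crank, x = r cosθ + √(L² − r² sin²θ), so v = −rω sinθ·[1 + r cosθ/√(L² − r² sin²θ)].
With r = 0.0201 m, L = 0.0879 m, θ = 100.9°: √(L² − r² sin²θ) = 0.085655 m.
v = −0.0201·201.7·0.98196·[1 + 0.0201·-0.18910/0.085655] = -3.8044 m/s.
|v| = 3.8044 m/s = 3804.4 mm/s.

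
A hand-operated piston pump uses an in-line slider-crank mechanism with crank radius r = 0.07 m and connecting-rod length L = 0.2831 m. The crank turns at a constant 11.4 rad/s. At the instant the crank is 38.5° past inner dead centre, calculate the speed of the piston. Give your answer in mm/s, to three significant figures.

ω = 11.4 rad/s
For an in-line slider-crank, x = r cosθ + √(L² − r² sin²θ), so v = −rω sinθ·[1 + r cosθ/√(L² − r² sin²θ)].
With r = 0.07 m, L = 0.2831 m, θ = 38.5°: √(L² − r² sin²θ) = 0.27973 m.
v = −0.07·11.4·0.62251·[1 + 0.07·0.78261/0.27973] = -0.59406 m/s.
|v| = 0.59406 m/s = 594.06 mm/s.

594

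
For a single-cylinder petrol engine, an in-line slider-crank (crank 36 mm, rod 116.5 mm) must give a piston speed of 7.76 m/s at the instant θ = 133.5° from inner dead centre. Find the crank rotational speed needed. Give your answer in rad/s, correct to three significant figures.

380

For an in-line slider-crank, |v_piston| = rω|sinθ|·[1 + r cosθ/√(L² − r² sin²θ)].
With r = 0.036 m, L = 0.1165 m, θ = 133.5°: the bracketed kinematic factor |dx/dθ| = 0.020414 m.
ω = v/|dx/dθ| = 7.76/0.020414 = 380.13 rad/s.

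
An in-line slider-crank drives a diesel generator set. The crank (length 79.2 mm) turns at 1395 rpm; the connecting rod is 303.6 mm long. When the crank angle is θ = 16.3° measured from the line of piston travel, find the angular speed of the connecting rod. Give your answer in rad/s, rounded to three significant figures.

36.7

ω = 146.1 rad/s (converted from 1395 rpm).
The rod makes angle φ with the slider axis where L sinφ = r sinθ; differentiating, L cosφ·φ̇ = r ω cosθ.
L cosφ = √(L² − r² sin²θ) = 0.30279 m.
|ω_rod| = r ω |cosθ| / √(L² − r² sin²θ) = 0.0792·146.1·0.95981/0.30279 = 36.676 rad/s.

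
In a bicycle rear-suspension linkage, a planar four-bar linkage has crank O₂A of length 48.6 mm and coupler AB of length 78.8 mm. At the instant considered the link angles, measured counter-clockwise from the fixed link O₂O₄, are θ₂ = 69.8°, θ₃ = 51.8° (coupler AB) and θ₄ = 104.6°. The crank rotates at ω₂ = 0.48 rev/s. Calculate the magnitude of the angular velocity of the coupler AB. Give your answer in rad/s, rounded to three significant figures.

ω₂ = 3.016 rad/s (from 0.48 rev/s).
Differentiating the loop-closure r₂e^{iθ₂}+r₃e^{iθ₃}=r₁+r₄e^{iθ₄} gives r₂ω₂e^{iθ₂}+r₃ω₃e^{iθ₃}=r₄ω₄e^{iθ₄}.
Eliminating the other unknown: ω₃ = r₂ω₂ sin(θ₄−θ₂) / [r₃ sin(θ₃−θ₄)].
Numerator sine = +0.57071; denominator sine = -0.79653.
Result = 0.0486·3.016·(+0.57071) / (0.0788·(-0.79653)) = -1.3327 rad/s; magnitude 1.3327 rad/s.

1.33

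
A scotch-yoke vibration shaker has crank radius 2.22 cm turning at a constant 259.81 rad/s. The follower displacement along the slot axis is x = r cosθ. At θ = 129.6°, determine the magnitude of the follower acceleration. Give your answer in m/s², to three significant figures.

955

ω = 259.8 rad/s
x = r cosθ ⇒ ẍ = −rω² cosθ (ω constant).
|a| = rω²|cosθ| = 0.0222·(259.8)²·|cos 129.6°| = 955.2 m/s².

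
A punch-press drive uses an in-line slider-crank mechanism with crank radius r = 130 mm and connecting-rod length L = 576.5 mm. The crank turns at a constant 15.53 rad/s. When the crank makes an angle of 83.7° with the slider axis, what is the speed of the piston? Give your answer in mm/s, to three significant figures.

ω = 15.53 rad/s
For an in-line slider-crank, x = r cosθ + √(L² − r² sin²θ), so v = −rω sinθ·[1 + r cosθ/√(L² − r² sin²θ)].
With r = 0.13 m, L = 0.5765 m, θ = 83.7°: √(L² − r² sin²θ) = 0.56183 m.
v = −0.13·15.53·0.99396·[1 + 0.13·0.10973/0.56183] = -2.0577 m/s.
|v| = 2.0577 m/s = 2057.7 mm/s.

2060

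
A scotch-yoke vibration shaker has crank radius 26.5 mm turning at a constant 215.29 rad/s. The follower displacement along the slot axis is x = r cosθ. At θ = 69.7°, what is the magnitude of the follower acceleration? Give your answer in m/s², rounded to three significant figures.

426

ω = 215.3 rad/s
x = r cosθ ⇒ ẍ = −rω² cosθ (ω constant).
|a| = rω²|cosθ| = 0.0265·(215.3)²·|cos 69.7°| = 426.13 m/s².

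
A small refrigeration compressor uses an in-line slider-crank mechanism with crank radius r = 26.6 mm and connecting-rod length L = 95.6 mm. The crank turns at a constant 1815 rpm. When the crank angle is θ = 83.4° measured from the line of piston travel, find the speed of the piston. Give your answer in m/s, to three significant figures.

ω = 2π·1815/60 = 190.1 rad/s
For an in-line slider-crank, x = r cosθ + √(L² − r² sin²θ), so v = −rω sinθ·[1 + r cosθ/√(L² − r² sin²θ)].
With r = 0.0266 m, L = 0.0956 m, θ = 83.4°: √(L² − r² sin²θ) = 0.091876 m.
v = −0.0266·190.1·0.99337·[1 + 0.0266·0.11494/0.091876] = -5.1894 m/s.
|v| = 5.1894 m/s.

5.19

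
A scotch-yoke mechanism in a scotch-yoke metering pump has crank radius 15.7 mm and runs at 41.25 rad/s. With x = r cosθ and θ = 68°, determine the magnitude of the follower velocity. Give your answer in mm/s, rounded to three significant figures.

600

ω = 41.25 rad/s
x = r cosθ ⇒ ẋ = −rω sinθ.
|v| = rω|sinθ| = 0.0157·41.25·|sin 68°| = 0.60047 m/s = 600.47 mm/s.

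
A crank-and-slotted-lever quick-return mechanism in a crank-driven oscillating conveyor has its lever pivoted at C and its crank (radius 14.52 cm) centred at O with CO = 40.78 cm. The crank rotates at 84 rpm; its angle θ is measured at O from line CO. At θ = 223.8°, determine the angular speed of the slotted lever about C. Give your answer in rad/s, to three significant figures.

ω = 8.796 rad/s (from 84 rpm).
Crank pin A relative to C: A = (d + r cosθ, r sinθ); lever angle φ = atan2(r sinθ, d + r cosθ).
Differentiating tanφ: φ̇ = rω(d cosθ + r)/(d² + r² + 2dr cosθ).
d² + r² + 2dr cosθ = |CA|² = 0.101909 m²;  d cosθ + r = -0.14913 m.
|ω_lever| = |0.1452·8.796·-0.14913| / 0.101909 = 1.8691 rad/s.

1.87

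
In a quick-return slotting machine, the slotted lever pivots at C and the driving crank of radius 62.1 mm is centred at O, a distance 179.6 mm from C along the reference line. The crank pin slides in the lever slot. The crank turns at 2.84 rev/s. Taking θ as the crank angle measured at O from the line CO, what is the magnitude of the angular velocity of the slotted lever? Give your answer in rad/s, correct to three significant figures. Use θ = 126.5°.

ω = 17.84 rad/s (from 2.84 rev/s).
Crank pin A relative to C: A = (d + r cosθ, r sinθ); lever angle φ = atan2(r sinθ, d + r cosθ).
Differentiating tanφ: φ̇ = rω(d cosθ + r)/(d² + r² + 2dr cosθ).
d² + r² + 2dr cosθ = |CA|² = 0.0228443 m²;  d cosθ + r = -0.04473 m.
|ω_lever| = |0.0621·17.84·-0.04473| / 0.0228443 = 2.1698 rad/s.

2.17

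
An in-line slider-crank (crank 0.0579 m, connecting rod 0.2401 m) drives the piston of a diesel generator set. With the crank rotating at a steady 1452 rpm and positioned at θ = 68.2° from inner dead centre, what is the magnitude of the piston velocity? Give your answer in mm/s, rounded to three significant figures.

8930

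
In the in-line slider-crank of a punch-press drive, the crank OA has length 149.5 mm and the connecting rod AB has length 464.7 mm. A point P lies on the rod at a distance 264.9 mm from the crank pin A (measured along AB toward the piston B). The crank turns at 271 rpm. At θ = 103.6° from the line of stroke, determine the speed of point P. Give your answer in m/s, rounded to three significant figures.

ω = 28.38 rad/s.  Crank-pin speed |V_A| = rω = 4.2427 m/s, perpendicular to OA.
Rod angle: sinφ = −(r/L) sinθ ⇒ φ = -18.222°; ω_rod = −rω cosθ/√(L²−r²sin²θ) = +2.2602 rad/s.
V_P = V_A + ω_rod × AP, with AP = 0.2649 m along the rod.
Components: V_Px = −rω sinθ − a·ω_rod·sinφ = -3.9365 m/s;  V_Py = rω cosθ + a·ω_rod·cosφ = -0.42894 m/s.
|V_P| = √(V_Px² + V_Py²) = 3.9598 m/s.

3.96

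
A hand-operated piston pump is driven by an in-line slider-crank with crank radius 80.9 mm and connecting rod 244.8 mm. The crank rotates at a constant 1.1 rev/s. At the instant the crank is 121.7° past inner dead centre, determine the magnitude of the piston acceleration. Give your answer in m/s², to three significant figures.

ω = 2π·1.1 = 6.912 rad/s
x(θ) = r cosθ + √(L² − r² sin²θ); with ω constant, a = ω²·d²x/dθ².
d²x/dθ² = −r cosθ − r²(cos2θ)/√u − r⁴ sin²2θ/(4u^{3/2}),  u = L² − r² sin²θ = 0.0551894 m².
Substituting r = 0.0809 m, L = 0.2448 m, θ = 121.7°: d²x/dθ² = +0.054325 m.
a = ω²·d²x/dθ² = (6.912)²·(+0.054325) = +2.595 m/s²;  |a| = 2.595 m/s².

2.60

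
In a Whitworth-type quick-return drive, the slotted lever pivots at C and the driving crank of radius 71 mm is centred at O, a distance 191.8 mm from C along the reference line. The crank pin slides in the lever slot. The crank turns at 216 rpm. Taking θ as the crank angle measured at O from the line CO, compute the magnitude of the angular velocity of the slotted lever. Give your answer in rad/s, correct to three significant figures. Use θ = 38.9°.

5.61

ω = 22.62 rad/s (from 216 rpm).
Crank pin A relative to C: A = (d + r cosθ, r sinθ); lever angle φ = atan2(r sinθ, d + r cosθ).
Differentiating tanφ: φ̇ = rω(d cosθ + r)/(d² + r² + 2dr cosθ).
d² + r² + 2dr cosθ = |CA|² = 0.0630242 m²;  d cosθ + r = +0.22027 m.
|ω_lever| = |0.071·22.62·+0.22027| / 0.0630242 = 5.6128 rad/s.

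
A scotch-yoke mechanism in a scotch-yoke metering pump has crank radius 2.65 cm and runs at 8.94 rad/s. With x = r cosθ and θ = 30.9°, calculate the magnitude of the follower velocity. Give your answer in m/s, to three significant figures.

ω = 8.94 rad/s
x = r cosθ ⇒ ẋ = −rω sinθ.
|v| = rω|sinθ| = 0.0265·8.94·|sin 30.9°| = 0.12166 m/s.

0.122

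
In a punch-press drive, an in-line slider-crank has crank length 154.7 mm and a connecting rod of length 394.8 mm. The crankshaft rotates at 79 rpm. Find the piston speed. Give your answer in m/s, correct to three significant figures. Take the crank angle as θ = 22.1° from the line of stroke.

ω = 2π·79/60 = 8.273 rad/s
For an in-line slider-crank, x = r cosθ + √(L² − r² sin²θ), so v = −rω sinθ·[1 + r cosθ/√(L² − r² sin²θ)].
With r = 0.1547 m, L = 0.3948 m, θ = 22.1°: √(L² − r² sin²θ) = 0.39049 m.
v = −0.1547·8.273·0.37622·[1 + 0.1547·0.92653/0.39049] = -0.65824 m/s.
|v| = 0.65824 m/s.

0.658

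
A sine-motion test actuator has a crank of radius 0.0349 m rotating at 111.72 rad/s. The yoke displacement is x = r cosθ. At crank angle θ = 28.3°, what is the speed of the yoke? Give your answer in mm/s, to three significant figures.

1850

ω = 111.7 rad/s
x = r cosθ ⇒ ẋ = −rω sinθ.
|v| = rω|sinθ| = 0.0349·111.7·|sin 28.3°| = 1.8485 m/s = 1848.5 mm/s.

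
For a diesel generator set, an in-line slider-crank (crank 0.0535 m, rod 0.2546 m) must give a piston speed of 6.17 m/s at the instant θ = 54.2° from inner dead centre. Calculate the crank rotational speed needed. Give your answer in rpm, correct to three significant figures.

1210

For an in-line slider-crank, |v_piston| = rω|sinθ|·[1 + r cosθ/√(L² − r² sin²θ)].
With r = 0.0535 m, L = 0.2546 m, θ = 54.2°: the bracketed kinematic factor |dx/dθ| = 0.048805 m.
ω = v/|dx/dθ| = 6.17/0.048805 = 126.42 rad/s.
N = 60ω/(2π) = 1207.2 rpm.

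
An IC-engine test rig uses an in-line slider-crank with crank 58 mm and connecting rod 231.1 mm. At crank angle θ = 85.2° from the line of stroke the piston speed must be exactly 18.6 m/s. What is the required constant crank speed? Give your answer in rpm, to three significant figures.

3010

For an in-line slider-crank, |v_piston| = rω|sinθ|·[1 + r cosθ/√(L² − r² sin²θ)].
With r = 0.058 m, L = 0.2311 m, θ = 85.2°: the bracketed kinematic factor |dx/dθ| = 0.05905 m.
ω = v/|dx/dθ| = 18.6/0.05905 = 314.99 rad/s.
N = 60ω/(2π) = 3007.9 rpm.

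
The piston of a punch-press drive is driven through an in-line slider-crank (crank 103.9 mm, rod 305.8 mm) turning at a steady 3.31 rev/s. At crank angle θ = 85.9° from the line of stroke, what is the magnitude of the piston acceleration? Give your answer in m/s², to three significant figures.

12.8

ω = 2π·3.31 = 20.8 rad/s
x(θ) = r cosθ + √(L² − r² sin²θ); with ω constant, a = ω²·d²x/dθ².
d²x/dθ² = −r cosθ − r²(cos2θ)/√u − r⁴ sin²2θ/(4u^{3/2}),  u = L² − r² sin²θ = 0.0827736 m².
Substituting r = 0.1039 m, L = 0.3058 m, θ = 85.9°: d²x/dθ² = +0.029685 m.
a = ω²·d²x/dθ² = (20.8)²·(+0.029685) = +12.84 m/s²;  |a| = 12.84 m/s².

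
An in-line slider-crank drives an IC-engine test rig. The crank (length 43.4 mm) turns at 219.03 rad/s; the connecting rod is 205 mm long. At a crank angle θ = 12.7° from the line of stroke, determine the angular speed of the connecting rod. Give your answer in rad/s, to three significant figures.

ω = 219 rad/s
The rod makes angle φ with the slider axis where L sinφ = r sinθ; differentiating, L cosφ·φ̇ = r ω cosθ.
L cosφ = √(L² − r² sin²θ) = 0.20478 m.
|ω_rod| = r ω |cosθ| / √(L² − r² sin²θ) = 0.0434·219·0.97553/0.20478 = 45.285 rad/s.

45.3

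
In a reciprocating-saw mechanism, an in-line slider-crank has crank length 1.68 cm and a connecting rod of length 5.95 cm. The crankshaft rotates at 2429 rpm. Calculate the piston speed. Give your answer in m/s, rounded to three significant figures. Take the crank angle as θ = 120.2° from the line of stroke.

ω = 2π·2429/60 = 254.4 rad/s
For an in-line slider-crank, x = r cosθ + √(L² − r² sin²θ), so v = −rω sinθ·[1 + r cosθ/√(L² − r² sin²θ)].
With r = 0.0168 m, L = 0.0595 m, θ = 120.2°: √(L² − r² sin²θ) = 0.057701 m.
v = −0.0168·254.4·0.86427·[1 + 0.0168·-0.50302/0.057701] = -3.1524 m/s.
|v| = 3.1524 m/s.

3.15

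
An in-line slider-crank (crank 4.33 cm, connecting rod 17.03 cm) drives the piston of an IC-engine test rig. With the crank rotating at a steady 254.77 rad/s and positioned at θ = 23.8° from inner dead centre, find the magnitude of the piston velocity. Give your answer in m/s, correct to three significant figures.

ω = 254.8 rad/s
For an in-line slider-crank, x = r cosθ + √(L² − r² sin²θ), so v = −rω sinθ·[1 + r cosθ/√(L² − r² sin²θ)].
With r = 0.0433 m, L = 0.1703 m, θ = 23.8°: √(L² − r² sin²θ) = 0.1694 m.
v = −0.0433·254.8·0.40355·[1 + 0.0433·0.91496/0.1694] = -5.4928 m/s.
|v| = 5.4928 m/s.

5.49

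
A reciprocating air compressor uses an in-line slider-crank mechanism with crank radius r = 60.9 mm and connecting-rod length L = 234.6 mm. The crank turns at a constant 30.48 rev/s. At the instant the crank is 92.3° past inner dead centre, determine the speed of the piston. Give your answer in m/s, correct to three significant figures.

ω = 2π·30.5 = 191.5 rad/s
For an in-line slider-crank, x = r cosθ + √(L² − r² sin²θ), so v = −rω sinθ·[1 + r cosθ/√(L² − r² sin²θ)].
With r = 0.0609 m, L = 0.2346 m, θ = 92.3°: √(L² − r² sin²θ) = 0.22657 m.
v = −0.0609·191.5·0.99919·[1 + 0.0609·-0.04013/0.22657] = -11.528 m/s.
|v| = 11.528 m/s.

11.5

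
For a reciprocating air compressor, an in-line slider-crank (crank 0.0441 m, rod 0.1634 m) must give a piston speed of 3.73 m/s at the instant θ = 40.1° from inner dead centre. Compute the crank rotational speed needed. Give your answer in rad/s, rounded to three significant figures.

109

For an in-line slider-crank, |v_piston| = rω|sinθ|·[1 + r cosθ/√(L² − r² sin²θ)].
With r = 0.0441 m, L = 0.1634 m, θ = 40.1°: the bracketed kinematic factor |dx/dθ| = 0.034361 m.
ω = v/|dx/dθ| = 3.73/0.034361 = 108.55 rad/s.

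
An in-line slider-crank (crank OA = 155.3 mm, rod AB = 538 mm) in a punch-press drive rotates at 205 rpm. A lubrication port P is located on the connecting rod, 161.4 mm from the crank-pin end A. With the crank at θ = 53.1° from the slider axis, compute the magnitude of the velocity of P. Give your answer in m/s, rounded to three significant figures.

ω = 21.47 rad/s.  Crank-pin speed |V_A| = rω = 3.3339 m/s, perpendicular to OA.
Rod angle: sinφ = −(r/L) sinθ ⇒ φ = -13.346°; ω_rod = −rω cosθ/√(L²−r²sin²θ) = -3.824 rad/s.
V_P = V_A + ω_rod × AP, with AP = 0.1614 m along the rod.
Components: V_Px = −rω sinθ − a·ω_rod·sinφ = -2.8085 m/s;  V_Py = rω cosθ + a·ω_rod·cosφ = +1.4012 m/s.
|V_P| = √(V_Px² + V_Py²) = 3.1387 m/s.

3.14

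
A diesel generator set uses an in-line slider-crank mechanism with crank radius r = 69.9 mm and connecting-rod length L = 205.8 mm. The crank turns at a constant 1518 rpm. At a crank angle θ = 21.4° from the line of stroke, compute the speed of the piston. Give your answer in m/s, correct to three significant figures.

ω = 2π·1518/60 = 159 rad/s
For an in-line slider-crank, x = r cosθ + √(L² − r² sin²θ), so v = −rω sinθ·[1 + r cosθ/√(L² − r² sin²θ)].
With r = 0.0699 m, L = 0.2058 m, θ = 21.4°: √(L² − r² sin²θ) = 0.20421 m.
v = −0.0699·159·0.36488·[1 + 0.0699·0.93106/0.20421] = -5.3465 m/s.
|v| = 5.3465 m/s.

5.35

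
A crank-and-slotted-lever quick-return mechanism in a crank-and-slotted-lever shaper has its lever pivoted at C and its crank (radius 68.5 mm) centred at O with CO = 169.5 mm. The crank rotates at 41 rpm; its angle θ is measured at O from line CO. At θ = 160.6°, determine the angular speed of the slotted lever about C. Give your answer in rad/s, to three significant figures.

ω = 4.294 rad/s (from 41 rpm).
Crank pin A relative to C: A = (d + r cosθ, r sinθ); lever angle φ = atan2(r sinθ, d + r cosθ).
Differentiating tanφ: φ̇ = rω(d cosθ + r)/(d² + r² + 2dr cosθ).
d² + r² + 2dr cosθ = |CA|² = 0.0115195 m²;  d cosθ + r = -0.091376 m.
|ω_lever| = |0.0685·4.294·-0.091376| / 0.0115195 = 2.3329 rad/s.

2.33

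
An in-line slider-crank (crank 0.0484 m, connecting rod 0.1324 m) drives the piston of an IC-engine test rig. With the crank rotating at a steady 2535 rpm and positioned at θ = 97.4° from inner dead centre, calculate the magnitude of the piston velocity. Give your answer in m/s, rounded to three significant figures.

12.1

ω = 2π·2535/60 = 265.5 rad/s
For an in-line slider-crank, x = r cosθ + √(L² − r² sin²θ), so v = −rω sinθ·[1 + r cosθ/√(L² − r² sin²θ)].
With r = 0.0484 m, L = 0.1324 m, θ = 97.4°: √(L² − r² sin²θ) = 0.12339 m.
v = −0.0484·265.5·0.99167·[1 + 0.0484·-0.12880/0.12339] = -12.098 m/s.
|v| = 12.098 m/s.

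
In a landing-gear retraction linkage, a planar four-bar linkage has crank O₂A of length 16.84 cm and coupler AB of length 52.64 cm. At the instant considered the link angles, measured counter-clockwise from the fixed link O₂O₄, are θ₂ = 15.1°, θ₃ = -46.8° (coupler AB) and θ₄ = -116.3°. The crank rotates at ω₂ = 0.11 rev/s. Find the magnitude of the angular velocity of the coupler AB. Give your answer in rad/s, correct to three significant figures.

0.177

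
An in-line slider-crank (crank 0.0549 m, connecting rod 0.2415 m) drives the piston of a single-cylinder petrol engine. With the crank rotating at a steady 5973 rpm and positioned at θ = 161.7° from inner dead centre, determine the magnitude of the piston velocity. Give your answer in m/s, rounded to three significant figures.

ω = 2π·5973/60 = 625.5 rad/s
For an in-line slider-crank, x = r cosθ + √(L² − r² sin²θ), so v = −rω sinθ·[1 + r cosθ/√(L² − r² sin²θ)].
With r = 0.0549 m, L = 0.2415 m, θ = 161.7°: √(L² − r² sin²θ) = 0.24088 m.
v = −0.0549·625.5·0.31399·[1 + 0.0549·-0.94943/0.24088] = -8.4492 m/s.
|v| = 8.4492 m/s.

8.45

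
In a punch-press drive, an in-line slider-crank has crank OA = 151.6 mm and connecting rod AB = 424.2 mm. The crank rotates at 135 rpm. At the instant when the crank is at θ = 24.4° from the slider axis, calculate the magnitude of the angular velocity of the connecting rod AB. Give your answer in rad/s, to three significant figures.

4.65

ω = 14.14 rad/s (converted from 135 rpm).
The rod makes angle φ with the slider axis where L sinφ = r sinθ; differentiating, L cosφ·φ̇ = r ω cosθ.
L cosφ = √(L² − r² sin²θ) = 0.41955 m.
|ω_rod| = r ω |cosθ| / √(L² − r² sin²θ) = 0.1516·14.14·0.91068/0.41955 = 4.652 rad/s.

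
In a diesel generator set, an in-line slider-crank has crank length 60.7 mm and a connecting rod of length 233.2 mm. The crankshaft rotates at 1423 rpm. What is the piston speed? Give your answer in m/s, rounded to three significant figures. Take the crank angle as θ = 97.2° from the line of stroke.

ω = 2π·1423/60 = 149 rad/s
For an in-line slider-crank, x = r cosθ + √(L² − r² sin²θ), so v = −rω sinθ·[1 + r cosθ/√(L² − r² sin²θ)].
With r = 0.0607 m, L = 0.2332 m, θ = 97.2°: √(L² − r² sin²θ) = 0.22529 m.
v = −0.0607·149·0.99211·[1 + 0.0607·-0.12533/0.22529] = -8.6709 m/s.
|v| = 8.6709 m/s.

8.67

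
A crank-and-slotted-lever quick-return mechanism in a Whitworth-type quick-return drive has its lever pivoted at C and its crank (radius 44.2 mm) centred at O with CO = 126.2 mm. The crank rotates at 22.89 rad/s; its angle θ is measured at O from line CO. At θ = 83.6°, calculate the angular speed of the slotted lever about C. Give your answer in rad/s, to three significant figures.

3.08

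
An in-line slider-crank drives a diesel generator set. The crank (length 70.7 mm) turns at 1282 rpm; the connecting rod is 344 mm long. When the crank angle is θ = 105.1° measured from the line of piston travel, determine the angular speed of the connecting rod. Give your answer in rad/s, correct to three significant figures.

7.33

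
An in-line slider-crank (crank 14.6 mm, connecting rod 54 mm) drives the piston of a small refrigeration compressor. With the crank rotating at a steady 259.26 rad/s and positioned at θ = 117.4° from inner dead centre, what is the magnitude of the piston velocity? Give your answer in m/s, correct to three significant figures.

2.93

ω = 259.3 rad/s
For an in-line slider-crank, x = r cosθ + √(L² − r² sin²θ), so v = −rω sinθ·[1 + r cosθ/√(L² − r² sin²θ)].
With r = 0.0146 m, L = 0.054 m, θ = 117.4°: √(L² − r² sin²θ) = 0.052421 m.
v = −0.0146·259.3·0.88782·[1 + 0.0146·-0.46020/0.052421] = -2.9298 m/s.
|v| = 2.9298 m/s.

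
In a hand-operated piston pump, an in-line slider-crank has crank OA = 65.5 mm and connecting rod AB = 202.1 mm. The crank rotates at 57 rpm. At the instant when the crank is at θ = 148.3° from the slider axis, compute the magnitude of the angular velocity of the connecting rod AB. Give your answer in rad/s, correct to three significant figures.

ω = 5.969 rad/s (converted from 57 rpm).
The rod makes angle φ with the slider axis where L sinφ = r sinθ; differentiating, L cosφ·φ̇ = r ω cosθ.
L cosφ = √(L² − r² sin²θ) = 0.19915 m.
|ω_rod| = r ω |cosθ| / √(L² − r² sin²θ) = 0.0655·5.969·0.85081/0.19915 = 1.6703 rad/s.

1.67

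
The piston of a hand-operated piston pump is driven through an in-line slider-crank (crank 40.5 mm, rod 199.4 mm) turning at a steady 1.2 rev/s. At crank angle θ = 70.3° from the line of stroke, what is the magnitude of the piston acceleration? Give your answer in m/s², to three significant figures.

0.410

ω = 2π·1.2 = 7.54 rad/s
x(θ) = r cosθ + √(L² − r² sin²θ); with ω constant, a = ω²·d²x/dθ².
d²x/dθ² = −r cosθ − r²(cos2θ)/√u − r⁴ sin²2θ/(4u^{3/2}),  u = L² − r² sin²θ = 0.0383065 m².
Substituting r = 0.0405 m, L = 0.1994 m, θ = 70.3°: d²x/dθ² = -0.0072125 m.
a = ω²·d²x/dθ² = (7.54)²·(-0.0072125) = -0.41003 m/s²;  |a| = 0.41003 m/s².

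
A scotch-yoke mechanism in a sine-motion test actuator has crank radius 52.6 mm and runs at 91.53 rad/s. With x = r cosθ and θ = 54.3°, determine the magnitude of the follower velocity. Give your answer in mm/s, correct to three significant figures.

3910

ω = 91.53 rad/s
x = r cosθ ⇒ ẋ = −rω sinθ.
|v| = rω|sinθ| = 0.0526·91.53·|sin 54.3°| = 3.9098 m/s = 3909.8 mm/s.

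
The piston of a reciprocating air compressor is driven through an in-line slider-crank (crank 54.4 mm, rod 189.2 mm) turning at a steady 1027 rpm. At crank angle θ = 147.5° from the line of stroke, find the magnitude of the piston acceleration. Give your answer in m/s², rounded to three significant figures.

450

ω = 2π·1027/60 = 107.5 rad/s
x(θ) = r cosθ + √(L² − r² sin²θ); with ω constant, a = ω²·d²x/dθ².
d²x/dθ² = −r cosθ − r²(cos2θ)/√u − r⁴ sin²2θ/(4u^{3/2}),  u = L² − r² sin²θ = 0.0349423 m².
Substituting r = 0.0544 m, L = 0.1892 m, θ = 147.5°: d²x/dθ² = +0.038914 m.
a = ω²·d²x/dθ² = (107.5)²·(+0.038914) = +450.1 m/s²;  |a| = 450.1 m/s².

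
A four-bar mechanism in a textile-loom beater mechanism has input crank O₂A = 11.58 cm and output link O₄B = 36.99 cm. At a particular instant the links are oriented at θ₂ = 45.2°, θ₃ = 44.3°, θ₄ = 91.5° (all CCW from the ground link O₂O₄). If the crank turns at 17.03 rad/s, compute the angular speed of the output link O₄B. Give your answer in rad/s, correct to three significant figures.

ω₂ = 17.03 rad/s
Differentiating the loop-closure r₂e^{iθ₂}+r₃e^{iθ₃}=r₁+r₄e^{iθ₄} gives r₂ω₂e^{iθ₂}+r₃ω₃e^{iθ₃}=r₄ω₄e^{iθ₄}.
Eliminating the other unknown: ω₄ = r₂ω₂ sin(θ₂−θ₃) / [r₄ sin(θ₄−θ₃)].
Numerator sine = +0.01571; denominator sine = +0.73373.
Result = 0.1158·17.03·(+0.01571) / (0.3699·(+0.73373)) = +0.11413 rad/s; magnitude 0.11413 rad/s.

0.114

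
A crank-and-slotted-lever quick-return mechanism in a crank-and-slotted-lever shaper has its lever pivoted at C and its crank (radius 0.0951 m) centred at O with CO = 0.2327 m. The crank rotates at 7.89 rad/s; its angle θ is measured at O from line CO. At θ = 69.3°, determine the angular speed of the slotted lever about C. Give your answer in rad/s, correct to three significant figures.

ω = 7.89 rad/s
Crank pin A relative to C: A = (d + r cosθ, r sinθ); lever angle φ = atan2(r sinθ, d + r cosθ).
Differentiating tanφ: φ̇ = rω(d cosθ + r)/(d² + r² + 2dr cosθ).
d² + r² + 2dr cosθ = |CA|² = 0.0788379 m²;  d cosθ + r = +0.17735 m.
|ω_lever| = |0.0951·7.89·+0.17735| / 0.0788379 = 1.688 rad/s.

1.69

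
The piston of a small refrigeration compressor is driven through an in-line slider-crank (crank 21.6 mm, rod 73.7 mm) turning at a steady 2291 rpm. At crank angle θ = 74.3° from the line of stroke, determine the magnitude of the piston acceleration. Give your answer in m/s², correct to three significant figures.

14.6

ω = 2π·2291/60 = 239.9 rad/s
x(θ) = r cosθ + √(L² − r² sin²θ); with ω constant, a = ω²·d²x/dθ².
d²x/dθ² = −r cosθ − r²(cos2θ)/√u − r⁴ sin²2θ/(4u^{3/2}),  u = L² − r² sin²θ = 0.00499929 m².
Substituting r = 0.0216 m, L = 0.0737 m, θ = 74.3°: d²x/dθ² = -0.0002545 m.
a = ω²·d²x/dθ² = (239.9)²·(-0.0002545) = -14.649 m/s²;  |a| = 14.649 m/s².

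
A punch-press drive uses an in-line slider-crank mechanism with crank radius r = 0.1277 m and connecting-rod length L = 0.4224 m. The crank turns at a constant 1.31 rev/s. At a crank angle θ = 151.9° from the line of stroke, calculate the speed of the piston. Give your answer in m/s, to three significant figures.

0.362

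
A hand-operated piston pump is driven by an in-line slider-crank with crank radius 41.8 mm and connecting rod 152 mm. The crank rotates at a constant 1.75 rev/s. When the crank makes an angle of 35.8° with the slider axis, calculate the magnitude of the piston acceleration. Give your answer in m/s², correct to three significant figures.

4.57

ω = 2π·1.75 = 11 rad/s
x(θ) = r cosθ + √(L² − r² sin²θ); with ω constant, a = ω²·d²x/dθ².
d²x/dθ² = −r cosθ − r²(cos2θ)/√u − r⁴ sin²2θ/(4u^{3/2}),  u = L² − r² sin²θ = 0.0225061 m².
Substituting r = 0.0418 m, L = 0.152 m, θ = 35.8°: d²x/dθ² = -0.037782 m.
a = ω²·d²x/dθ² = (11)²·(-0.037782) = -4.568 m/s²;  |a| = 4.568 m/s².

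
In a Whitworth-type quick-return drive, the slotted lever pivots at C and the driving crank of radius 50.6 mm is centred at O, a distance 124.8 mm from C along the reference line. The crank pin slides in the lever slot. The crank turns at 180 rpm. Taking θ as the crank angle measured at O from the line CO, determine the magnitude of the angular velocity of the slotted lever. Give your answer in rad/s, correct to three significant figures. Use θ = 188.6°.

ω = 18.85 rad/s (from 180 rpm).
Crank pin A relative to C: A = (d + r cosθ, r sinθ); lever angle φ = atan2(r sinθ, d + r cosθ).
Differentiating tanφ: φ̇ = rω(d cosθ + r)/(d² + r² + 2dr cosθ).
d² + r² + 2dr cosθ = |CA|² = 0.00564764 m²;  d cosθ + r = -0.072797 m.
|ω_lever| = |0.0506·18.85·-0.072797| / 0.00564764 = 12.294 rad/s.

12.3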